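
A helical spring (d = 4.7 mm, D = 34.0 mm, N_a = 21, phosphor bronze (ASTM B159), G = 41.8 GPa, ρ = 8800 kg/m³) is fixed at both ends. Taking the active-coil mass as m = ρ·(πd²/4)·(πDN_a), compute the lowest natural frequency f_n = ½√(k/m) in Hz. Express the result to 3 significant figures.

k = Gd⁴/(8D³N_a) = (41.8×10³)(4.7⁴)/(8·34.0³·21) = 3.089 N/mm = 3089 N/m
Wire length L = πDN_a = π·34.0·21 = 2243.1 mm
m = ρ·(πd²/4)·L = 8800 × 17.349×10⁻⁶ m² × 2.2431 m = 0.34247 kg
f_n = ½√(k/m) = 0.5·√(3089/0.34247) = 0.5·√(9020) = 47.487 Hz

47.5 Hz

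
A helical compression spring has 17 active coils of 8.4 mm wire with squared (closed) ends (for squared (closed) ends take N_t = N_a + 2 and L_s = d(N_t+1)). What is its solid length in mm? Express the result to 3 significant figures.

168 mm

squared (closed) ends: N_t = N_a + 2 = 17 + 2 = 19
L_s = d·(N_t+1) = 8.4 × 20 = 168 mm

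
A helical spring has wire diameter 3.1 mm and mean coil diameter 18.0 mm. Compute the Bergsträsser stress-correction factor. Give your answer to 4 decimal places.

1.2472

C = D/d = 18.0/3.1 = 5.8065
K_B = (4C+2)/(4C−3) = 25.226/20.226 = 1.2472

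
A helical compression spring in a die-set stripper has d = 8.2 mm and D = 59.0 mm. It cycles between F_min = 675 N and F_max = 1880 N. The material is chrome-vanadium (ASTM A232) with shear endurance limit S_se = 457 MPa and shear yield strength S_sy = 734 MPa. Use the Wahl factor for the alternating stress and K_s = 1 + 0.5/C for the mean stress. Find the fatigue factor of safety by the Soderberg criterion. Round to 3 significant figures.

C = D/d = 59.0/8.2 = 7.1951; K_W = (4C−1)/(4C−4)+0.615/C = 1.2065; K_s = 1+0.5/C = 1.0695
F_a = (F_max−F_min)/2 = 602.5 N; F_m = (F_max+F_min)/2 = 1277.5 N
τ_a = K_W·8F_aD/(πd³) = 1.2065 × 164.18 = 198.08 MPa
τ_m = K_s·8F_mD/(πd³) = 1.0695 × 348.11 = 372.3 MPa
Soderberg: 1/n_f = τ_a/S_se + τ_m/S_sy = 198.08/457 + 372.3/734 = 0.43344 + 0.50722 = 0.94066
n_f = 1/0.94066 = 1.063

1.06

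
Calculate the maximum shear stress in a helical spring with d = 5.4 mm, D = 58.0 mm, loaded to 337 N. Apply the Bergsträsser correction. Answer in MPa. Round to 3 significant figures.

Spring index C = D/d = 58.0/5.4 = 10.7407
K_B = (4C+2)/(4C−3) = 44.963/39.963 = 1.1251
τ₀ = 8FD/(πd³) = 8·337·58.0/(π·5.4³) = 156368/494.69 = 316.09 MPa
τ_max = K·τ₀ = 1.1251 × 316.09 = 355.64 MPa

356 MPa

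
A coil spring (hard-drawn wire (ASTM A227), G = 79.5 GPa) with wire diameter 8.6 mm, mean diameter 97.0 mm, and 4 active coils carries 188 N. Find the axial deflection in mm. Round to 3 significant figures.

12.6 mm

k = Gd⁴/(8D³N_a) = (79.5×10³)(8.6⁴)/(8·97.0³·4) = 14.89 N/mm
δ = F/k = 188 / 14.89 = 12.626 mm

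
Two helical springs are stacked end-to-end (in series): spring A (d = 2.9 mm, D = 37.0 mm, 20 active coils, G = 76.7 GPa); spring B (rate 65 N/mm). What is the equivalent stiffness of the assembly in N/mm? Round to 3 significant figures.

k_A = Gd⁴/(8D³N_a) = (76.7×10³)(2.9⁴)/(8·37.0³·20) = 0.66936 N/mm
Series: 1/k_eq = 1/0.66936 + 1/65 = 1.5093; k_eq = 0.66254 N/mm

0.663 N/mm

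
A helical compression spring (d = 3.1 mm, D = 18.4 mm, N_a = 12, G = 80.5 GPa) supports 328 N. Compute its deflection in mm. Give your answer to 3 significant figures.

k = Gd⁴/(8D³N_a) = (80.5×10³)(3.1⁴)/(8·18.4³·12) = 12.431 N/mm
δ = F/k = 328 / 12.431 = 26.385 mm

26.4 mm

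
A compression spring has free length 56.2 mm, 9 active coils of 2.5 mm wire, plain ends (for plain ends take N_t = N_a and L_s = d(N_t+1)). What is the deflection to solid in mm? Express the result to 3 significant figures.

N_t = 9; L_s = 2.5·10 = 25 mm
δ_solid = L₀ − L_s = 56.2 − 25 = 31.2 mm

31.2 mm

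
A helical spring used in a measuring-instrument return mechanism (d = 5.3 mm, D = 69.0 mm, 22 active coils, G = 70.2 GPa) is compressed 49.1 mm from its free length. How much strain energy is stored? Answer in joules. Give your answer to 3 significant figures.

1.15 J

k = Gd⁴/(8D³N_a) = (70.2×10³)(5.3⁴)/(8·69.0³·22) = 0.95803 N/mm
U = ½kδ² = 0.5 × 0.95803 × 49.1² = 1154.8 N·mm = 1.1548 J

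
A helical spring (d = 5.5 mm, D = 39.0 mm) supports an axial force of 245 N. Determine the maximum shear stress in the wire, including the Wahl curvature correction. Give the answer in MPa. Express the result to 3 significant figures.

177 MPa

Spring index C = D/d = 39.0/5.5 = 7.0909
K_W = (4C−1)/(4C−4) + 0.615/C = 27.364/24.364 + 0.0867 = 1.2099
τ₀ = 8FD/(πd³) = 8·245·39.0/(π·5.5³) = 76440/522.68 = 146.25 MPa
τ_max = K·τ₀ = 1.2099 × 146.25 = 176.94 MPa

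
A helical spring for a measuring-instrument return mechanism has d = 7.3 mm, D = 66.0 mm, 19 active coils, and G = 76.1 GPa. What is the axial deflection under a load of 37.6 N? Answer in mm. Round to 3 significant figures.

k = Gd⁴/(8D³N_a) = (76.1×10³)(7.3⁴)/(8·66.0³·19) = 4.9454 N/mm
δ = F/k = 37.6 / 4.9454 = 7.603 mm

7.60 mm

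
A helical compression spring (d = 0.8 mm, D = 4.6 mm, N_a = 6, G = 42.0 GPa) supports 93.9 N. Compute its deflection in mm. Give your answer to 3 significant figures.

k = Gd⁴/(8D³N_a) = (42.0×10³)(0.8⁴)/(8·4.6³·6) = 3.6821 N/mm
δ = F/k = 93.9 / 3.6821 = 25.502 mm

25.5 mm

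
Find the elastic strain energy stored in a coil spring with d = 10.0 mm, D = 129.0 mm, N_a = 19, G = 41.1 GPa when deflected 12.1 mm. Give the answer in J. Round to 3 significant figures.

k = Gd⁴/(8D³N_a) = (41.1×10³)(10.0⁴)/(8·129.0³·19) = 1.2596 N/mm
U = ½kδ² = 0.5 × 1.2596 × 12.1² = 92.208 N·mm = 0.092208 J

0.0922 J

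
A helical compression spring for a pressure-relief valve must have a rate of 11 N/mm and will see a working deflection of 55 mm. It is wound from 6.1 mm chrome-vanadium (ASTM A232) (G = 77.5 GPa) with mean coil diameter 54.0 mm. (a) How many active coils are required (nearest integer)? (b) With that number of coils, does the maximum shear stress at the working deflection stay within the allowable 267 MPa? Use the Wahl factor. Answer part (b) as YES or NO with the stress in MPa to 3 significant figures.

(a) 8 coils; (b) NO, τ_max = 413 MPa

N_a = Gd⁴/(8D³k) = (77.5×10³)(6.1⁴)/(8·54.0³·11) = 7.744 → N_a = 8
Actual rate k = Gd⁴/(8D³·8) = 10.648 N/mm
Working load F = kδ = 10.648·55 = 585.63 N
C = 54.0/6.1 = 8.8525; K_W = (4C−1)/(4C−4)+0.615/C = 1.1650
τ_max = K_W·8FD/(πd³) = 1.1650·354.79 = 413.32 MPa
τ_max > 267 MPa → exceeds allowable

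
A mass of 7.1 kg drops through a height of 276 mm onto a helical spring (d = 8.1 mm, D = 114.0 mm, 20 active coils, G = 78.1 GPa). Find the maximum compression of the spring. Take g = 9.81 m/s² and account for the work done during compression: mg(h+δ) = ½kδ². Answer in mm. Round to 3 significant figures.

k = Gd⁴/(8D³N_a) = (78.1×10³)(8.1⁴)/(8·114.0³·20) = 1.4183 N/mm
W = mg = 7.1 × 9.81 = 69.651 N
½kδ² − Wδ − Wh = 0 → δ = (W + √(W² + 2kWh))/k
δ = (69.651 + √(4851.3 + 54528.4))/1.4183 = (69.651 + 243.68)/1.4183 = 220.93 mm

221 mm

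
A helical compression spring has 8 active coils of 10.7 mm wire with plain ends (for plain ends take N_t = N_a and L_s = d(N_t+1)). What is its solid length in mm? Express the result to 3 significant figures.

96.3 mm

plain ends: N_t = N_a = 8
L_s = d·(N_t+1) = 10.7 × 9 = 96.3 mm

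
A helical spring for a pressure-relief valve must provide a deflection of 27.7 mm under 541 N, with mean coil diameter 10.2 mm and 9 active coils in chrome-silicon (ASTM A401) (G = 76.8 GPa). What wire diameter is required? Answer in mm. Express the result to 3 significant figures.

Required rate k = F/δ = 541/27.7 = 19.531 N/mm
d = (8D³N_a·k / G)^(1/4) = (8·10.2³·9·19.531 / (76.8×10³))^0.25
  = (19.431)^0.25 = 2.0995 mm

2.10 mm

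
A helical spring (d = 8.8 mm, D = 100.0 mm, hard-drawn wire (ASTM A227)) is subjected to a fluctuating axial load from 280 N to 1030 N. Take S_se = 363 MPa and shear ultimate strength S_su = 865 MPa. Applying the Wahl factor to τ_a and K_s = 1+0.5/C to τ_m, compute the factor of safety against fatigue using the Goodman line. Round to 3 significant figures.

C = D/d = 100.0/8.8 = 11.3636; K_W = (4C−1)/(4C−4)+0.615/C = 1.1265; K_s = 1+0.5/C = 1.0440
F_a = (F_max−F_min)/2 = 375 N; F_m = (F_max+F_min)/2 = 655 N
τ_a = K_W·8F_aD/(πd³) = 1.1265 × 140.13 = 157.85 MPa
τ_m = K_s·8F_mD/(πd³) = 1.0440 × 244.76 = 255.53 MPa
Goodman: 1/n_f = τ_a/S_se + τ_m/S_su = 157.85/363 + 255.53/865 = 0.43485 + 0.29540 = 0.73026
n_f = 1/0.73026 = 1.369

1.37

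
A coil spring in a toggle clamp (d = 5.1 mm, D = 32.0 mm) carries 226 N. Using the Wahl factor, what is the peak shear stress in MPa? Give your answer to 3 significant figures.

Spring index C = D/d = 32.0/5.1 = 6.2745
K_W = (4C−1)/(4C−4) + 0.615/C = 24.098/21.098 + 0.0980 = 1.2402
τ₀ = 8FD/(πd³) = 8·226·32.0/(π·5.1³) = 57856/416.74 = 138.83 MPa
τ_max = K·τ₀ = 1.2402 × 138.83 = 172.18 MPa

172 MPa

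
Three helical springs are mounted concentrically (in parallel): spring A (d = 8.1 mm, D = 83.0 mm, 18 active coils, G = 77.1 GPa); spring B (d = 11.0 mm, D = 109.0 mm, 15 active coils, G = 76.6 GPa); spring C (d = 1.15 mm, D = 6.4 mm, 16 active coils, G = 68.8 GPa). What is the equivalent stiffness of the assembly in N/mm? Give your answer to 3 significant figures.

k_A = Gd⁴/(8D³N_a) = (77.1×10³)(8.1⁴)/(8·83.0³·18) = 4.0309 N/mm
k_B = Gd⁴/(8D³N_a) = (76.6×10³)(11.0⁴)/(8·109.0³·15) = 7.2167 N/mm
k_C = Gd⁴/(8D³N_a) = (68.8×10³)(1.15⁴)/(8·6.4³·16) = 3.5862 N/mm
Parallel: k_eq = 4.0309 + 7.2167 + 3.5862 = 14.834 N/mm

14.8 N/mm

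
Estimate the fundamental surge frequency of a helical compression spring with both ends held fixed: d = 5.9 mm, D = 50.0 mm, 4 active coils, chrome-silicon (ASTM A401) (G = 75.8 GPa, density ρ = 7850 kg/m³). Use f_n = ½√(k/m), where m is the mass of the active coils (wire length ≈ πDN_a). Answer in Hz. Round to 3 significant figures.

206 Hz

k = Gd⁴/(8D³N_a) = (75.8×10³)(5.9⁴)/(8·50.0³·4) = 22.962 N/mm = 22962 N/m
Wire length L = πDN_a = π·50.0·4 = 628.32 mm
m = ρ·(πd²/4)·L = 7850 × 27.34×10⁻⁶ m² × 0.62832 m = 0.13485 kg
f_n = ½√(k/m) = 0.5·√(22962/0.13485) = 0.5·√(1.7028e+05) = 206.33 Hz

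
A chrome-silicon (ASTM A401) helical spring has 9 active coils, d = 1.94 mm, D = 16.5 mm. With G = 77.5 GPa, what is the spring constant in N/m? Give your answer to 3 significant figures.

3390 N/m

k = Gd⁴/(8D³N_a) = (77.5×10³ × 1.94⁴) / (8 × 16.5³ × 9)
  = 1.09776e+06 / 323433 = 3.3941 N/mm = 3394.1 N/m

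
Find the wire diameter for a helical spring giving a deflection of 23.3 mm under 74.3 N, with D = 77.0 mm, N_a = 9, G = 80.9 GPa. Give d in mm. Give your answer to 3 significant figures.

Required rate k = F/δ = 74.3/23.3 = 3.1888 N/mm
d = (8D³N_a·k / G)^(1/4) = (8·77.0³·9·3.1888 / (80.9×10³))^0.25
  = (1295.7)^0.25 = 5.9996 mm

6.00 mm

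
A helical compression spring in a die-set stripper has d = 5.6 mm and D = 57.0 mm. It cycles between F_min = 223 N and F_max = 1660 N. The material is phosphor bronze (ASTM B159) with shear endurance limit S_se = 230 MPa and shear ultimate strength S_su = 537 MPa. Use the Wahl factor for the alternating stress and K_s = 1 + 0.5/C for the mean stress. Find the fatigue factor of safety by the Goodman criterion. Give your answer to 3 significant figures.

C = D/d = 57.0/5.6 = 10.1786; K_W = (4C−1)/(4C−4)+0.615/C = 1.1421; K_s = 1+0.5/C = 1.0491
F_a = (F_max−F_min)/2 = 718.5 N; F_m = (F_max+F_min)/2 = 941.5 N
τ_a = K_W·8F_aD/(πd³) = 1.1421 × 593.85 = 678.26 MPa
τ_m = K_s·8F_mD/(πd³) = 1.0491 × 778.16 = 816.39 MPa
Goodman: 1/n_f = τ_a/S_se + τ_m/S_su = 678.26/230 + 816.39/537 = 2.94894 + 1.52028 = 4.4692
n_f = 1/4.4692 = 0.2238

0.224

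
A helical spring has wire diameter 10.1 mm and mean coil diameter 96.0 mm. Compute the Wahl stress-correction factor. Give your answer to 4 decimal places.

C = D/d = 96.0/10.1 = 9.5050
K_W = (4C−1)/(4C−4) + 0.615/C = 37.020/34.020 + 0.0647 = 1.1529

1.1529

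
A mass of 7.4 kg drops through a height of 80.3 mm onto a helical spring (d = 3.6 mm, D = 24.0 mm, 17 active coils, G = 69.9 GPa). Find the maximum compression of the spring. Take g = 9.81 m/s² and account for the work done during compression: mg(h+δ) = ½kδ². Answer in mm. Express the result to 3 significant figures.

56.4 mm

k = Gd⁴/(8D³N_a) = (69.9×10³)(3.6⁴)/(8·24.0³·17) = 6.2447 N/mm
W = mg = 7.4 × 9.81 = 72.594 N
½kδ² − Wδ − Wh = 0 → δ = (W + √(W² + 2kWh))/k
δ = (72.594 + √(5269.9 + 72804.9))/6.2447 = (72.594 + 279.42)/6.2447 = 56.369 mm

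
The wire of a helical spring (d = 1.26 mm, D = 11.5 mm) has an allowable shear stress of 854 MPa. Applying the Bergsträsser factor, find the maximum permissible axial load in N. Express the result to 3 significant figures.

50.8 N

C = D/d = 11.5/1.26 = 9.1270
K_B = (4C+2)/(4C−3) = 38.508/33.508 = 1.1492
τ_max = K·8FD/(πd³) → F_max = τ_allow·πd³/(8DK)
F_max = 854·π·1.26³/(8·11.5·1.1492) = 5366.8/105.73 = 50.761 N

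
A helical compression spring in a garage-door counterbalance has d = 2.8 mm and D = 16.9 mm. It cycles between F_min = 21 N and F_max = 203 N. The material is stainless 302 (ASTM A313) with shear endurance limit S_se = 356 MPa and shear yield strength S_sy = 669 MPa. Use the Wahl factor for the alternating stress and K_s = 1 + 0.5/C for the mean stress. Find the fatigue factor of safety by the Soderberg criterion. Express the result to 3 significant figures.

1.02

C = D/d = 16.9/2.8 = 6.0357; K_W = (4C−1)/(4C−4)+0.615/C = 1.2508; K_s = 1+0.5/C = 1.0828
F_a = (F_max−F_min)/2 = 91 N; F_m = (F_max+F_min)/2 = 112 N
τ_a = K_W·8F_aD/(πd³) = 1.2508 × 178.4 = 223.15 MPa
τ_m = K_s·8F_mD/(πd³) = 1.0828 × 219.57 = 237.76 MPa
Soderberg: 1/n_f = τ_a/S_se + τ_m/S_sy = 223.15/356 + 237.76/669 = 0.62682 + 0.35539 = 0.98221
n_f = 1/0.98221 = 1.018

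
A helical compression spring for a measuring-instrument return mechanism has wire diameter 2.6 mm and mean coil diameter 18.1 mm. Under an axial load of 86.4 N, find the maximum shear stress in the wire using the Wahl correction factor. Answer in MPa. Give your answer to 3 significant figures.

Spring index C = D/d = 18.1/2.6 = 6.9615
K_W = (4C−1)/(4C−4) + 0.615/C = 26.846/23.846 + 0.0883 = 1.2141
τ₀ = 8FD/(πd³) = 8·86.4·18.1/(π·2.6³) = 12510.7/55.217 = 226.58 MPa
τ_max = K·τ₀ = 1.2141 × 226.58 = 275.1 MPa

275 MPa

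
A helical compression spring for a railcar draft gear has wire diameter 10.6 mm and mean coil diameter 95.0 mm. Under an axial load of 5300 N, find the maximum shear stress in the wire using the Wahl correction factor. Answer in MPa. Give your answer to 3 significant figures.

1250 MPa

Spring index C = D/d = 95.0/10.6 = 8.9623
K_W = (4C−1)/(4C−4) + 0.615/C = 34.849/31.849 + 0.0686 = 1.1628
τ₀ = 8FD/(πd³) = 8·5300·95.0/(π·10.6³) = 4.028e+06/3741.7 = 1076.5 MPa
τ_max = K·τ₀ = 1.1628 × 1076.5 = 1251.8 MPa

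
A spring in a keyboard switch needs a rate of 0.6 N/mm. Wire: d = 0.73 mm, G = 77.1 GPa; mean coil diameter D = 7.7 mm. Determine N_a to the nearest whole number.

10

N_a = Gd⁴/(8D³k) = (77.1×10³ × 0.73⁴)/(8 × 7.7³ × 0.6)
    = 21895 / 2191.36 = 9.992 → 10 coils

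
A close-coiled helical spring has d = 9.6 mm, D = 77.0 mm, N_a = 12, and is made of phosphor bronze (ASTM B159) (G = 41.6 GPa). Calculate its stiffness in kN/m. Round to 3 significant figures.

k = Gd⁴/(8D³N_a) = (41.6×10³ × 9.6⁴) / (8 × 77.0³ × 12)
  = 3.53328e+08 / 4.38272e+07 = 8.0619 N/mm

8.06 kN/m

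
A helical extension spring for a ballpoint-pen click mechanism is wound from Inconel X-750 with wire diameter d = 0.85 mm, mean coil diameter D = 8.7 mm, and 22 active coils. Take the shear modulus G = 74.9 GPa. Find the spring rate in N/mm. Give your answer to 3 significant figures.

k = Gd⁴/(8D³N_a) = (74.9×10³ × 0.85⁴) / (8 × 8.7³ × 22)
  = 39098.3 / 115897 = 0.33735 N/mm

0.337 N/mm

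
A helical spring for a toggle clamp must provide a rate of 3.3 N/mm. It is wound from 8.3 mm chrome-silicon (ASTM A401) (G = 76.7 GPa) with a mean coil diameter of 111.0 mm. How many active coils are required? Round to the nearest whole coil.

10

N_a = Gd⁴/(8D³k) = (76.7×10³ × 8.3⁴)/(8 × 111.0³ × 3.3)
    = 3.64005e+08 / 3.61055e+07 = 10.08 → 10 coils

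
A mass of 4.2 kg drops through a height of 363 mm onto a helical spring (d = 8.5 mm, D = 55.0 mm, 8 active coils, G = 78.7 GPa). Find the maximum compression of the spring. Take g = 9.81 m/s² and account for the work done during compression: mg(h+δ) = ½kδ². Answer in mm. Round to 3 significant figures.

k = Gd⁴/(8D³N_a) = (78.7×10³)(8.5⁴)/(8·55.0³·8) = 38.582 N/mm
W = mg = 4.2 × 9.81 = 41.202 N
½kδ² − Wδ − Wh = 0 → δ = (W + √(W² + 2kWh))/k
δ = (41.202 + √(1697.6 + 1.15408e+06))/38.582 = (41.202 + 1075.1)/38.582 = 28.933 mm

28.9 mm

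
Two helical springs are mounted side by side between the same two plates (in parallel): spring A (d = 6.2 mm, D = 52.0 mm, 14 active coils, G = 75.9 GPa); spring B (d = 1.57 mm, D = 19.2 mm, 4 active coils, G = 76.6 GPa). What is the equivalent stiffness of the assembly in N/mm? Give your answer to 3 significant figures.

9.18 N/mm

k_A = Gd⁴/(8D³N_a) = (75.9×10³)(6.2⁴)/(8·52.0³·14) = 7.1216 N/mm
k_B = Gd⁴/(8D³N_a) = (76.6×10³)(1.57⁴)/(8·19.2³·4) = 2.0548 N/mm
Parallel: k_eq = 7.1216 + 2.0548 = 9.1765 N/mm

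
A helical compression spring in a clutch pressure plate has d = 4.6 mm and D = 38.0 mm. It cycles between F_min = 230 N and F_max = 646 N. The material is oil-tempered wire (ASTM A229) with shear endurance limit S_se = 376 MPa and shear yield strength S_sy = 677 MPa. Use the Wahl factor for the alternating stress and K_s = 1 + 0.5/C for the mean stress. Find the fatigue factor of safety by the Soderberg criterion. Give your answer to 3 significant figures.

0.752

C = D/d = 38.0/4.6 = 8.2609; K_W = (4C−1)/(4C−4)+0.615/C = 1.1777; K_s = 1+0.5/C = 1.0605
F_a = (F_max−F_min)/2 = 208 N; F_m = (F_max+F_min)/2 = 438 N
τ_a = K_W·8F_aD/(πd³) = 1.1777 × 206.78 = 243.54 MPa
τ_m = K_s·8F_mD/(πd³) = 1.0605 × 435.44 = 461.79 MPa
Soderberg: 1/n_f = τ_a/S_se + τ_m/S_sy = 243.54/376 + 461.79/677 = 0.64770 + 0.68211 = 1.3298
n_f = 1/1.3298 = 0.752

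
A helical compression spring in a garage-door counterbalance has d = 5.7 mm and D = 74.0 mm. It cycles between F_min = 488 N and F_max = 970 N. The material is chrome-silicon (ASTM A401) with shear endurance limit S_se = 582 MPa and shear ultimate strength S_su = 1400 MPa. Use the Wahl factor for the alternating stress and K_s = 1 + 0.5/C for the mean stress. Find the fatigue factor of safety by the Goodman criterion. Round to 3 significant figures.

0.982

C = D/d = 74.0/5.7 = 12.9825; K_W = (4C−1)/(4C−4)+0.615/C = 1.1100; K_s = 1+0.5/C = 1.0385
F_a = (F_max−F_min)/2 = 241 N; F_m = (F_max+F_min)/2 = 729 N
τ_a = K_W·8F_aD/(πd³) = 1.1100 × 245.22 = 272.19 MPa
τ_m = K_s·8F_mD/(πd³) = 1.0385 × 741.78 = 770.35 MPa
Goodman: 1/n_f = τ_a/S_se + τ_m/S_su = 272.19/582 + 770.35/1400 = 0.46768 + 0.55025 = 1.0179
n_f = 1/1.0179 = 0.9824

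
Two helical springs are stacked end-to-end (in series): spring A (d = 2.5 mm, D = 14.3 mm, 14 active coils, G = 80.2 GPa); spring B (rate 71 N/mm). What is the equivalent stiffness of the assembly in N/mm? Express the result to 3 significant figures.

k_A = Gd⁴/(8D³N_a) = (80.2×10³)(2.5⁴)/(8·14.3³·14) = 9.5655 N/mm
Series: 1/k_eq = 1/9.5655 + 1/71 = 0.11863; k_eq = 8.4298 N/mm

8.43 N/mm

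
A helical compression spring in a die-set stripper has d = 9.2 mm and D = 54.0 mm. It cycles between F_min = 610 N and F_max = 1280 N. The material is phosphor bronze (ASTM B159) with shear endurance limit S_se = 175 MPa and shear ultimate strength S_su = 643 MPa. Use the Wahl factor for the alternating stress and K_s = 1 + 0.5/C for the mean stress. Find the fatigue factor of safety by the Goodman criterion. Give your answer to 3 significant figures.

1.41

C = D/d = 54.0/9.2 = 5.8696; K_W = (4C−1)/(4C−4)+0.615/C = 1.2588; K_s = 1+0.5/C = 1.0852
F_a = (F_max−F_min)/2 = 335 N; F_m = (F_max+F_min)/2 = 945 N
τ_a = K_W·8F_aD/(πd³) = 1.2588 × 59.158 = 74.468 MPa
τ_m = K_s·8F_mD/(πd³) = 1.0852 × 166.88 = 181.09 MPa
Goodman: 1/n_f = τ_a/S_se + τ_m/S_su = 74.468/175 + 181.09/643 = 0.42553 + 0.28164 = 0.70717
n_f = 1/0.70717 = 1.414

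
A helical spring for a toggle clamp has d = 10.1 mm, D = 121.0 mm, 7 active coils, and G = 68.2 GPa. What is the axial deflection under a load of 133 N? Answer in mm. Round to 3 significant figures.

18.6 mm

k = Gd⁴/(8D³N_a) = (68.2×10³)(10.1⁴)/(8·121.0³·7) = 7.1536 N/mm
δ = F/k = 133 / 7.1536 = 18.592 mm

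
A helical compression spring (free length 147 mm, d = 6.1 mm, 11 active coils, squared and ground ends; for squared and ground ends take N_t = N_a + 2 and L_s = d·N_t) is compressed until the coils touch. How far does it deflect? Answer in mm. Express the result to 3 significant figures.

67.7 mm

N_t = 13; L_s = 6.1·13 = 79.3 mm
δ_solid = L₀ − L_s = 147 − 79.3 = 67.7 mm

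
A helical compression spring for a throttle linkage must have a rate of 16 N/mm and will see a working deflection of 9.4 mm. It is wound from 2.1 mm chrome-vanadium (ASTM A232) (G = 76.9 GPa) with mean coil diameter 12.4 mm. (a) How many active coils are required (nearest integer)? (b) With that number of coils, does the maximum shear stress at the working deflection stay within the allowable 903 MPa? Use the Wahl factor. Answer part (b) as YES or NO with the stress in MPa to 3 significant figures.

(a) 6 coils; (b) YES, τ_max = 658 MPa

N_a = Gd⁴/(8D³k) = (76.9×10³)(2.1⁴)/(8·12.4³·16) = 6.128 → N_a = 6
Actual rate k = Gd⁴/(8D³·6) = 16.342 N/mm
Working load F = kδ = 16.342·9.4 = 153.61 N
C = 12.4/2.1 = 5.9048; K_W = (4C−1)/(4C−4)+0.615/C = 1.2571
τ_max = K_W·8FD/(πd³) = 1.2571·523.76 = 658.4 MPa
τ_max ≤ 903 MPa → acceptable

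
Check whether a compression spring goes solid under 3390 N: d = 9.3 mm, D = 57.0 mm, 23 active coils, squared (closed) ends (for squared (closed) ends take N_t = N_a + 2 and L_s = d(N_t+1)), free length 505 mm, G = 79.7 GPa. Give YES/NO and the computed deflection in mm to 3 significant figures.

k = Gd⁴/(8D³N_a) = (79.7×10³)(9.3⁴)/(8·57.0³·23) = 17.496 N/mm
N_t = 25; L_s = 9.3·26 = 241.8 mm; δ_solid = L₀ − L_s = 505 − 241.8 = 263.2 mm
δ = F/k = 3390/17.496 = 193.75 mm
δ < δ_solid → spring does not go solid

NO, δ = 194 mm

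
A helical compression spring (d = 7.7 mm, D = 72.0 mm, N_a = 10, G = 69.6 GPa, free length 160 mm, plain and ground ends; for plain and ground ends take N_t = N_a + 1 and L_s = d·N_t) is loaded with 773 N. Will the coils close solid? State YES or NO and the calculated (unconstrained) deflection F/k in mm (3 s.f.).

YES, δ = 94.3 mm

k = Gd⁴/(8D³N_a) = (69.6×10³)(7.7⁴)/(8·72.0³·10) = 8.1938 N/mm
N_t = 11; L_s = 7.7·11 = 84.7 mm; δ_solid = L₀ − L_s = 160 − 84.7 = 75.3 mm
δ = F/k = 773/8.1938 = 94.34 mm
δ ≥ δ_solid → spring goes solid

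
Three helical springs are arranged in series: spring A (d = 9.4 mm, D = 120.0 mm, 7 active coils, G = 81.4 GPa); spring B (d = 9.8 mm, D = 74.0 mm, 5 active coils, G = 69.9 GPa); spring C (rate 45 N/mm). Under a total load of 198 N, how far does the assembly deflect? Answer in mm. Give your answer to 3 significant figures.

39.5 mm

k_A = Gd⁴/(8D³N_a) = (81.4×10³)(9.4⁴)/(8·120.0³·7) = 6.5676 N/mm
k_B = Gd⁴/(8D³N_a) = (69.9×10³)(9.8⁴)/(8·74.0³·5) = 39.776 N/mm
Series: 1/k_eq = 1/6.5676 + 1/39.776 + 1/45 = 0.19963; k_eq = 5.0094 N/mm
δ = F/k_eq = 198/5.0094 = 39.526 mm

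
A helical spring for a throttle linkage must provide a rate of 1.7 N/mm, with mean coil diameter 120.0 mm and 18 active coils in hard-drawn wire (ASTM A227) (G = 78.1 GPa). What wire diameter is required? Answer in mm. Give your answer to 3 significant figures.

d = (8D³N_a·k / G)^(1/4) = (8·120.0³·18·1.7 / (78.1×10³))^0.25
  = (5416.3)^0.25 = 8.5788 mm

8.58 mm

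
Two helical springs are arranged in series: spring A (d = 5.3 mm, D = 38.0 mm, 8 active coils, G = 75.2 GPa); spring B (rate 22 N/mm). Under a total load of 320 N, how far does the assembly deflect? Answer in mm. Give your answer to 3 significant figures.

k_A = Gd⁴/(8D³N_a) = (75.2×10³)(5.3⁴)/(8·38.0³·8) = 16.896 N/mm
Series: 1/k_eq = 1/16.896 + 1/22 = 0.10464; k_eq = 9.5566 N/mm
δ = F/k_eq = 320/9.5566 = 33.485 mm

33.5 mm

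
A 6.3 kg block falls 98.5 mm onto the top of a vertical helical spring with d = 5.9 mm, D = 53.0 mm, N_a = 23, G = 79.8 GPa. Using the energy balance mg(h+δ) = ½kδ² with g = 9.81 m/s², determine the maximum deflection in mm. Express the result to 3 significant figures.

78.8 mm

k = Gd⁴/(8D³N_a) = (79.8×10³)(5.9⁴)/(8·53.0³·23) = 3.5299 N/mm
W = mg = 6.3 × 9.81 = 61.803 N
½kδ² − Wδ − Wh = 0 → δ = (W + √(W² + 2kWh))/k
δ = (61.803 + √(3819.6 + 42977.5))/3.5299 = (61.803 + 216.33)/3.5299 = 78.792 mm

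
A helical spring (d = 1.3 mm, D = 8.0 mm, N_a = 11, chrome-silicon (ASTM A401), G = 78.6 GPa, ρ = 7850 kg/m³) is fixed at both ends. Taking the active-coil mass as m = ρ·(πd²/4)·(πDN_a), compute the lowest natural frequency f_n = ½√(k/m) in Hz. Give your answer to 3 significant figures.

k = Gd⁴/(8D³N_a) = (78.6×10³)(1.3⁴)/(8·8.0³·11) = 4.9825 N/mm = 4982.5 N/m
Wire length L = πDN_a = π·8.0·11 = 276.46 mm
m = ρ·(πd²/4)·L = 7850 × 1.3273×10⁻⁶ m² × 0.27646 m = 0.0028806 kg
f_n = ½√(k/m) = 0.5·√(4982.5/0.0028806) = 0.5·√(1.7297e+06) = 657.59 Hz

658 Hz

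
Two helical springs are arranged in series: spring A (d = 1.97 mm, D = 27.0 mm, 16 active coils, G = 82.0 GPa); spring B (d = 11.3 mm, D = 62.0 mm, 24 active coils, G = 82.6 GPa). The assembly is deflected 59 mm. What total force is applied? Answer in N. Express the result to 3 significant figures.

28.4 N

k_A = Gd⁴/(8D³N_a) = (82.0×10³)(1.97⁴)/(8·27.0³·16) = 0.4902 N/mm
k_B = Gd⁴/(8D³N_a) = (82.6×10³)(11.3⁴)/(8·62.0³·24) = 29.432 N/mm
Series: 1/k_eq = 1/0.4902 + 1/29.432 = 2.0739; k_eq = 0.48217 N/mm
F = k_eq·δ = 0.48217·59 = 28.448 N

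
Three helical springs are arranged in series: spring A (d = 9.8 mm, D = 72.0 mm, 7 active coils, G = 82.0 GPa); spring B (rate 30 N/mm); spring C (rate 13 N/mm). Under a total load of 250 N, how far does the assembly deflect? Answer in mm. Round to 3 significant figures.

k_A = Gd⁴/(8D³N_a) = (82.0×10³)(9.8⁴)/(8·72.0³·7) = 36.185 N/mm
Series: 1/k_eq = 1/36.185 + 1/30 + 1/13 = 0.13789; k_eq = 7.2521 N/mm
δ = F/k_eq = 250/7.2521 = 34.473 mm

34.5 mm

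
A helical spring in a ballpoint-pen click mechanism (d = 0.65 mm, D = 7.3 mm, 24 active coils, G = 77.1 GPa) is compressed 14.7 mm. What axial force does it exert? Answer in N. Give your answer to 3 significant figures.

k = Gd⁴/(8D³N_a) = (77.1×10³)(0.65⁴)/(8·7.3³·24) = 0.18426 N/mm
F = k·δ = 0.18426 × 14.7 = 2.7087 N

2.71 N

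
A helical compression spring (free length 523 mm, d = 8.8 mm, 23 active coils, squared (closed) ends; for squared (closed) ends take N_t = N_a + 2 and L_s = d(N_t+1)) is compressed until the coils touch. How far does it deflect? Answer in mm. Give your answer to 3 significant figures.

N_t = 25; L_s = 8.8·26 = 228.8 mm
δ_solid = L₀ − L_s = 523 − 228.8 = 294.2 mm

294 mm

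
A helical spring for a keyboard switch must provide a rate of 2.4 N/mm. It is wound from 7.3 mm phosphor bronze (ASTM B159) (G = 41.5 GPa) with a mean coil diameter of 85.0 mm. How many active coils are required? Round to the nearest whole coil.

10

N_a = Gd⁴/(8D³k) = (41.5×10³ × 7.3⁴)/(8 × 85.0³ × 2.4)
    = 1.17853e+08 / 1.17912e+07 = 9.995 → 10 coils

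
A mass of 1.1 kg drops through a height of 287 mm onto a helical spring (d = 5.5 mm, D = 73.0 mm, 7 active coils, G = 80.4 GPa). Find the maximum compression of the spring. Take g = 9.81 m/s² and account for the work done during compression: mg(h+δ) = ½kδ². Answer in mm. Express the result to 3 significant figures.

k = Gd⁴/(8D³N_a) = (80.4×10³)(5.5⁴)/(8·73.0³·7) = 3.3771 N/mm
W = mg = 1.1 × 9.81 = 10.791 N
½kδ² − Wδ − Wh = 0 → δ = (W + √(W² + 2kWh))/k
δ = (10.791 + √(116.45 + 20918.2))/3.3771 = (10.791 + 145.03)/3.3771 = 46.141 mm

46.1 mm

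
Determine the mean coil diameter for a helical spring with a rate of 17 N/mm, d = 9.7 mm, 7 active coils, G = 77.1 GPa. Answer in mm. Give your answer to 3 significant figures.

89.5 mm

D = (Gd⁴/(8N_a·k))^(1/3) = (77.1×10³·9.7⁴/(8·7·17))^(1/3)
  = (716976)^(1/3) = 89.5024 mm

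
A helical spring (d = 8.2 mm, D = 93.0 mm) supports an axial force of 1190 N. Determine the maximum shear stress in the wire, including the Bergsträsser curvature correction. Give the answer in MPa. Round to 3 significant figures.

Spring index C = D/d = 93.0/8.2 = 11.3415
K_B = (4C+2)/(4C−3) = 47.366/42.366 = 1.1180
τ₀ = 8FD/(πd³) = 8·1190·93.0/(π·8.2³) = 885360/1732.2 = 511.13 MPa
τ_max = K·τ₀ = 1.1180 × 511.13 = 571.45 MPa

571 MPa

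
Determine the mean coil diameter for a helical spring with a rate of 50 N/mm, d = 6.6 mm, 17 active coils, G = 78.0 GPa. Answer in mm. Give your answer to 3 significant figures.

D = (Gd⁴/(8N_a·k))^(1/3) = (78.0×10³·6.6⁴/(8·17·50))^(1/3)
  = (21765.1)^(1/3) = 27.9203 mm

27.9 mm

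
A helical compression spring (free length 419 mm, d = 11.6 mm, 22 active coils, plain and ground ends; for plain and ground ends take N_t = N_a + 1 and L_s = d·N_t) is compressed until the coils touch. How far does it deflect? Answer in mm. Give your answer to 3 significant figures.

152 mm

N_t = 23; L_s = 11.6·23 = 266.8 mm
δ_solid = L₀ − L_s = 419 − 266.8 = 152.2 mm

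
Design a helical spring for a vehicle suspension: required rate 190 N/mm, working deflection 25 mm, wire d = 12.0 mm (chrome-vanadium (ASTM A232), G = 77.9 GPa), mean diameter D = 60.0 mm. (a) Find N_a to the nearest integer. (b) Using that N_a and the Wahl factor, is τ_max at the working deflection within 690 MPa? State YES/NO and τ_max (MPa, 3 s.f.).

N_a = Gd⁴/(8D³k) = (77.9×10³)(12.0⁴)/(8·60.0³·190) = 4.92 → N_a = 5
Actual rate k = Gd⁴/(8D³·5) = 186.96 N/mm
Working load F = kδ = 186.96·25 = 4674 N
C = 60.0/12.0 = 5.0000; K_W = (4C−1)/(4C−4)+0.615/C = 1.3105
τ_max = K_W·8FD/(πd³) = 1.3105·413.27 = 541.59 MPa
τ_max ≤ 690 MPa → acceptable

(a) 5 coils; (b) YES, τ_max = 542 MPa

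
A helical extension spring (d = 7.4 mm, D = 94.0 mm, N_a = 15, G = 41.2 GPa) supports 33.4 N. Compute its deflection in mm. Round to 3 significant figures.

k = Gd⁴/(8D³N_a) = (41.2×10³)(7.4⁴)/(8·94.0³·15) = 1.2395 N/mm
δ = F/k = 33.4 / 1.2395 = 26.946 mm

26.9 mm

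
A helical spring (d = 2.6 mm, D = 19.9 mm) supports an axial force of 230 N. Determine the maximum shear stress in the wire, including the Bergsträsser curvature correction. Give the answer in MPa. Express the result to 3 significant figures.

783 MPa

Spring index C = D/d = 19.9/2.6 = 7.6538
K_B = (4C+2)/(4C−3) = 32.615/27.615 = 1.1811
τ₀ = 8FD/(πd³) = 8·230·19.9/(π·2.6³) = 36616/55.217 = 663.13 MPa
τ_max = K·τ₀ = 1.1811 × 663.13 = 783.2 MPa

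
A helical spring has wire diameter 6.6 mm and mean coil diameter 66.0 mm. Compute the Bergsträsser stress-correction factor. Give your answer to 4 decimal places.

1.1351

C = D/d = 66.0/6.6 = 10.0000
K_B = (4C+2)/(4C−3) = 42.000/37.000 = 1.1351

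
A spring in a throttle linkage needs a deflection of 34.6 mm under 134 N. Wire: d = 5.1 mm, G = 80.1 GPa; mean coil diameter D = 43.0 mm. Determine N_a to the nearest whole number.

22

Required rate k = F/δ = 134/34.6 = 3.8728 N/mm
N_a = Gd⁴/(8D³k) = (80.1×10³ × 5.1⁴)/(8 × 43.0³ × 3.8728)
    = 5.41893e+07 / 2.46334e+06 = 22 → 22 coils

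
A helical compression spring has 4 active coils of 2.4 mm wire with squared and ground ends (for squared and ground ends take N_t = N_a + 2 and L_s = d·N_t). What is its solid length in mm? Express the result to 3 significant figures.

squared and ground ends: N_t = N_a + 2 = 4 + 2 = 6
L_s = d·N_t = 2.4 × 6 = 14.4 mm

14.4 mm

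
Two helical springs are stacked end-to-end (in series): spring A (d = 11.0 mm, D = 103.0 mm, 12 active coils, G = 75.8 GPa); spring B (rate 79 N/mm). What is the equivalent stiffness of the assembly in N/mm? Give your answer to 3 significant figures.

k_A = Gd⁴/(8D³N_a) = (75.8×10³)(11.0⁴)/(8·103.0³·12) = 10.579 N/mm
Series: 1/k_eq = 1/10.579 + 1/79 = 0.10718; k_eq = 9.3299 N/mm

9.33 N/mm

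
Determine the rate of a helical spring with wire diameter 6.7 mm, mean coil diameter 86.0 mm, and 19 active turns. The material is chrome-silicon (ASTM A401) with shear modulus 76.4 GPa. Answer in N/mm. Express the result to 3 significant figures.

k = Gd⁴/(8D³N_a) = (76.4×10³ × 6.7⁴) / (8 × 86.0³ × 19)
  = 1.53955e+08 / 9.66805e+07 = 1.5924 N/mm

1.59 N/mm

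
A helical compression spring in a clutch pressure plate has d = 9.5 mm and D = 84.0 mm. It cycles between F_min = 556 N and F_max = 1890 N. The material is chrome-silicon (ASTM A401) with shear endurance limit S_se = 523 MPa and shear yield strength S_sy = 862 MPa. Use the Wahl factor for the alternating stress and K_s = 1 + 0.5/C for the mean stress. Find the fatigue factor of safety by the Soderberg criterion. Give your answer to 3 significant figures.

C = D/d = 84.0/9.5 = 8.8421; K_W = (4C−1)/(4C−4)+0.615/C = 1.1652; K_s = 1+0.5/C = 1.0565
F_a = (F_max−F_min)/2 = 667 N; F_m = (F_max+F_min)/2 = 1223 N
τ_a = K_W·8F_aD/(πd³) = 1.1652 × 166.41 = 193.9 MPa
τ_m = K_s·8F_mD/(πd³) = 1.0565 × 305.12 = 322.38 MPa
Soderberg: 1/n_f = τ_a/S_se + τ_m/S_sy = 193.9/523 + 322.38/862 = 0.37074 + 0.37399 = 0.74473
n_f = 1/0.74473 = 1.343

1.34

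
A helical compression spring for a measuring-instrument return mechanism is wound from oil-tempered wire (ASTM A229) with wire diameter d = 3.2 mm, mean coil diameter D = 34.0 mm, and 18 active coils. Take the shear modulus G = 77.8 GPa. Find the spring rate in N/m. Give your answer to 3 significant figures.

1440 N/m

k = Gd⁴/(8D³N_a) = (77.8×10³ × 3.2⁴) / (8 × 34.0³ × 18)
  = 8.15792e+06 / 5.65978e+06 = 1.4414 N/mm = 1441.4 N/m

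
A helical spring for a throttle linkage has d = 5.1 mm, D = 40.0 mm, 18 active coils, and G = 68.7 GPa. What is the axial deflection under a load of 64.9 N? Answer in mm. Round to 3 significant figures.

k = Gd⁴/(8D³N_a) = (68.7×10³)(5.1⁴)/(8·40.0³·18) = 5.0431 N/mm
δ = F/k = 64.9 / 5.0431 = 12.869 mm

12.9 mm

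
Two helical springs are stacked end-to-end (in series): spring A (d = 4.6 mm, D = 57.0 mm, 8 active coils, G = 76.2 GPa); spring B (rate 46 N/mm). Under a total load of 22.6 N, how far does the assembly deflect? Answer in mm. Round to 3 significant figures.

k_A = Gd⁴/(8D³N_a) = (76.2×10³)(4.6⁴)/(8·57.0³·8) = 2.8786 N/mm
Series: 1/k_eq = 1/2.8786 + 1/46 = 0.36913; k_eq = 2.7091 N/mm
δ = F/k_eq = 22.6/2.7091 = 8.3423 mm

8.34 mm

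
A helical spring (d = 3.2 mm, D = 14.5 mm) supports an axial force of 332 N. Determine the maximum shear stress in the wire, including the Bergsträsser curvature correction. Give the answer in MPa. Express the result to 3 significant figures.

498 MPa

Spring index C = D/d = 14.5/3.2 = 4.5312
K_B = (4C+2)/(4C−3) = 20.125/15.125 = 1.3306
τ₀ = 8FD/(πd³) = 8·332·14.5/(π·3.2³) = 38512/102.94 = 374.11 MPa
τ_max = K·τ₀ = 1.3306 × 374.11 = 497.78 MPa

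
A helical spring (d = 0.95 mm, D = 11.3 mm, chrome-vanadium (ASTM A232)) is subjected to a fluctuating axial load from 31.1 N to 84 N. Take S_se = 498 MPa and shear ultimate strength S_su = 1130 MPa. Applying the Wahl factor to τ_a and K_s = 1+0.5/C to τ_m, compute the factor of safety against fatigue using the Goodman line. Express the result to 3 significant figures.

0.265

C = D/d = 11.3/0.95 = 11.8947; K_W = (4C−1)/(4C−4)+0.615/C = 1.1205; K_s = 1+0.5/C = 1.0420
F_a = (F_max−F_min)/2 = 26.45 N; F_m = (F_max+F_min)/2 = 57.55 N
τ_a = K_W·8F_aD/(πd³) = 1.1205 × 887.71 = 994.72 MPa
τ_m = K_s·8F_mD/(πd³) = 1.0420 × 1931.5 = 2012.7 MPa
Goodman: 1/n_f = τ_a/S_se + τ_m/S_su = 994.72/498 + 2012.7/1130 = 1.99744 + 1.78114 = 3.7786
n_f = 1/3.7786 = 0.2647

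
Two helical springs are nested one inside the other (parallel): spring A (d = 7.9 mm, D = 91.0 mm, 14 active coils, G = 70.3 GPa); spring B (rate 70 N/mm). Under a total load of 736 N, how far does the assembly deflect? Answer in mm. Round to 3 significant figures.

k_A = Gd⁴/(8D³N_a) = (70.3×10³)(7.9⁴)/(8·91.0³·14) = 3.2443 N/mm
Parallel: k_eq = 3.2443 + 70 = 73.244 N/mm
δ = F/k_eq = 736/73.244 = 10.049 mm

10.0 mm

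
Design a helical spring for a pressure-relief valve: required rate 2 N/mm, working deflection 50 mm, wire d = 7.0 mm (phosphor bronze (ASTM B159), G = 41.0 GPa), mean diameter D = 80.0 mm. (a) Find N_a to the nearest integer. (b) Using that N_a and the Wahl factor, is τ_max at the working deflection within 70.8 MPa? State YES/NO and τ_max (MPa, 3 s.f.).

(a) 12 coils; (b) YES, τ_max = 67.0 MPa

N_a = Gd⁴/(8D³k) = (41.0×10³)(7.0⁴)/(8·80.0³·2) = 12.02 → N_a = 12
Actual rate k = Gd⁴/(8D³·12) = 2.0028 N/mm
Working load F = kδ = 2.0028·50 = 100.14 N
C = 80.0/7.0 = 11.4286; K_W = (4C−1)/(4C−4)+0.615/C = 1.1257
τ_max = K_W·8FD/(πd³) = 1.1257·59.476 = 66.954 MPa
τ_max ≤ 70.8 MPa → acceptable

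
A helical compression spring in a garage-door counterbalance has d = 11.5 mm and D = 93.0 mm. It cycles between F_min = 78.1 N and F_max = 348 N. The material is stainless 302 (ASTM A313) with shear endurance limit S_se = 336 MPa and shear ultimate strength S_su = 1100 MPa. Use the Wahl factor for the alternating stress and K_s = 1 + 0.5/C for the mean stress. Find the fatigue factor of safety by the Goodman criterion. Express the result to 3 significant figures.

C = D/d = 93.0/11.5 = 8.0870; K_W = (4C−1)/(4C−4)+0.615/C = 1.1819; K_s = 1+0.5/C = 1.0618
F_a = (F_max−F_min)/2 = 134.95 N; F_m = (F_max+F_min)/2 = 213.05 N
τ_a = K_W·8F_aD/(πd³) = 1.1819 × 21.014 = 24.836 MPa
τ_m = K_s·8F_mD/(πd³) = 1.0618 × 33.175 = 35.226 MPa
Goodman: 1/n_f = τ_a/S_se + τ_m/S_su = 24.836/336 + 35.226/1100 = 0.07392 + 0.03202 = 0.10594
n_f = 1/0.10594 = 9.439

9.44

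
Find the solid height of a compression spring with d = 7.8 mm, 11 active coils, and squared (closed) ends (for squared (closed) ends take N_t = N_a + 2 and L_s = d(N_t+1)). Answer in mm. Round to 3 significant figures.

109 mm

squared (closed) ends: N_t = N_a + 2 = 11 + 2 = 13
L_s = d·(N_t+1) = 7.8 × 14 = 109.2 mm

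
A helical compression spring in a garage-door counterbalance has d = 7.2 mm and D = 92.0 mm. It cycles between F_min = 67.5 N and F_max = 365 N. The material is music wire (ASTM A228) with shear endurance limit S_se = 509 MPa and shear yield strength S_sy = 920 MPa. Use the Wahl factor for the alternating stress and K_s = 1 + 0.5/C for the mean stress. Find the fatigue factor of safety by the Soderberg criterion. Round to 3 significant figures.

C = D/d = 92.0/7.2 = 12.7778; K_W = (4C−1)/(4C−4)+0.615/C = 1.1118; K_s = 1+0.5/C = 1.0391
F_a = (F_max−F_min)/2 = 148.75 N; F_m = (F_max+F_min)/2 = 216.25 N
τ_a = K_W·8F_aD/(πd³) = 1.1118 × 93.366 = 103.8 MPa
τ_m = K_s·8F_mD/(πd³) = 1.0391 × 135.73 = 141.04 MPa
Soderberg: 1/n_f = τ_a/S_se + τ_m/S_sy = 103.8/509 + 141.04/920 = 0.20394 + 0.15331 = 0.35725
n_f = 1/0.35725 = 2.799

2.80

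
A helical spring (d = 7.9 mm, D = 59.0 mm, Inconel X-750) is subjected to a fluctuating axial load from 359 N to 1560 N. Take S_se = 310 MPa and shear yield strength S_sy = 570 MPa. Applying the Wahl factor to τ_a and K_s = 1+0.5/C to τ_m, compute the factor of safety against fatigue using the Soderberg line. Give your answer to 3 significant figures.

0.797

C = D/d = 59.0/7.9 = 7.4684; K_W = (4C−1)/(4C−4)+0.615/C = 1.1983; K_s = 1+0.5/C = 1.0669
F_a = (F_max−F_min)/2 = 600.5 N; F_m = (F_max+F_min)/2 = 959.5 N
τ_a = K_W·8F_aD/(πd³) = 1.1983 × 182.99 = 219.27 MPa
τ_m = K_s·8F_mD/(πd³) = 1.0669 × 292.39 = 311.96 MPa
Soderberg: 1/n_f = τ_a/S_se + τ_m/S_sy = 219.27/310 + 311.96/570 = 0.70734 + 0.54730 = 1.2546
n_f = 1/1.2546 = 0.797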